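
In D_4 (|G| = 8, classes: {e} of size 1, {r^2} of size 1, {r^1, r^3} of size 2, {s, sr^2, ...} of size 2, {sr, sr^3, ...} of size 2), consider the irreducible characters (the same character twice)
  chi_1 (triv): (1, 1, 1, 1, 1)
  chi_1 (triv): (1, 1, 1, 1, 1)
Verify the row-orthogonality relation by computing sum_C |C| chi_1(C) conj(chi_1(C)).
Sum = 8 = |G| = 8; so <chi_1, chi_1> = 1 (norm-1 confirms irreducibility).

Argument: Compute term by term over conjugacy classes (|C| * chi_1(C) * conj(chi_1(C))):
  1*(1)*conj(1) + 1*(1)*conj(1) + 2*(1)*conj(1) + 2*(1)*conj(1) + 2*(1)*conj(1)
  = (1) + (1) + (2) + (2) + (2)
  = 8.
Dividing by |G| = 8 gives 8/8 = 1, matching the row-orthogonality relation <chi_1, chi_1> = [chi_1 = chi_1].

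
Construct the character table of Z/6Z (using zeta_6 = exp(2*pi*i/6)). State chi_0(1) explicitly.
Character table of Z/6Z (irreps indexed chi_0,...,chi_5 with chi_k(m) = zeta_6^(k*m), zeta_6 = exp(2*pi*i/6)):
  irrep \ class  {0} (size 1)  {1} (size 1)    {2} (size 1)    {3} (size 1)  {4} (size 1)    {5} (size 1)  
  chi_0          1             1               1               1             1               1             
  chi_1          1             exp(I*pi/3)     exp(2*I*pi/3)   -1            exp(-2*I*pi/3)  exp(-I*pi/3)  
  chi_2          1             exp(2*I*pi/3)   exp(-2*I*pi/3)  1             exp(2*I*pi/3)   exp(-2*I*pi/3)
  chi_3          1             -1              1               -1            1               -1            
  chi_4          1             exp(-2*I*pi/3)  exp(2*I*pi/3)   1             exp(-2*I*pi/3)  exp(2*I*pi/3) 
  chi_5          1             exp(-I*pi/3)    exp(-2*I*pi/3)  -1            exp(2*I*pi/3)   exp(I*pi/3)   

Spot check: chi_0(1) = zeta_6^(0*1) = zeta_6^0 = 1.

Explanation: Z/6Z is abelian, so all 6 irreducible complex representations are 1-dimensional. They are given by chi_k(m) = zeta_6^(k*m) for k = 0,...,5. Row orthogonality: sum_m chi_k(m) conj(chi_l(m)) = 6 * [k = l].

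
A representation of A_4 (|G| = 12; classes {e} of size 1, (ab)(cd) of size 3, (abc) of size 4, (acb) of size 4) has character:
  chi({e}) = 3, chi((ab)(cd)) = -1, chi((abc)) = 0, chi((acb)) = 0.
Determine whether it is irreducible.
Irreducible: <chi, chi> = 1.

Solution. <chi, chi> = (1/|G|) sum_C |C| * |chi(C)|^2 = (1/12)[1*|3|^2 + 3*|-1|^2 + 4*|0|^2 + 4*|0|^2]
  = (1/12)[(9) + (3) + (0) + (0)] = 12/12 = 1.
(Exp terms are combined using exp(i*s)*conj(exp(i*t)) = exp(i*(s-t)), and sums of them are collapsed using the identity that for every m > 1 the m distinct m-th roots of unity sum to 0, e.g. 1 + exp(2*I*pi/3) + exp(-2*I*pi/3) = 0.)
A character is irreducible iff <chi, chi> = 1, so this representation is irreducible.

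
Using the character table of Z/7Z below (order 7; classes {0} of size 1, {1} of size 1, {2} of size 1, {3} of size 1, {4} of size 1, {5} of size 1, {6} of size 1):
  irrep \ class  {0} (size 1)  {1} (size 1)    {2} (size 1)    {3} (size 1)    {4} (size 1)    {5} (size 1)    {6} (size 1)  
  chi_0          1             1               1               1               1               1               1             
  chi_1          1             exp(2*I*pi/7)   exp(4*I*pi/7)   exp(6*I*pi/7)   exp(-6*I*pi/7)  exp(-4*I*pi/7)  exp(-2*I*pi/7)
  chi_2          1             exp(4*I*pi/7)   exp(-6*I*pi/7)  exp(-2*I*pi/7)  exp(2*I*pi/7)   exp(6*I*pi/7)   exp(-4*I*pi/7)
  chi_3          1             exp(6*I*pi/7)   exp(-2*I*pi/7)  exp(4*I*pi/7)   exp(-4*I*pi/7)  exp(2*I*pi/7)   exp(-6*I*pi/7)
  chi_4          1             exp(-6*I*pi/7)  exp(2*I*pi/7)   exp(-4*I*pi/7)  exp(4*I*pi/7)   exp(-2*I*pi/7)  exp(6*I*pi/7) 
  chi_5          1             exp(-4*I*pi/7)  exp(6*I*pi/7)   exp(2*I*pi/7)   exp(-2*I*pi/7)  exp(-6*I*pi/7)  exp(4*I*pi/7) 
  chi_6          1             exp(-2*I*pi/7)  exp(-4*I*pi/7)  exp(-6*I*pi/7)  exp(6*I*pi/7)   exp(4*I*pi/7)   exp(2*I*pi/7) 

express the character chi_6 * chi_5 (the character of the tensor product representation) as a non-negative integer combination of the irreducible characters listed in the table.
chi_6 tensor chi_5 = chi_4 (all other irreducibles have multiplicity 0).

Derivation: The character of a tensor product is the pointwise product (chi_6 * chi_5)(C) = chi_6(C) * chi_5(C):
  {0}: (1)*(1), {1}: (exp(-2*I*pi/7))*(exp(-4*I*pi/7)), {2}: (exp(-4*I*pi/7))*(exp(6*I*pi/7)), {3}: (exp(-6*I*pi/7))*(exp(2*I*pi/7)), {4}: (exp(6*I*pi/7))*(exp(-2*I*pi/7)), {5}: (exp(4*I*pi/7))*(exp(-6*I*pi/7)), {6}: (exp(2*I*pi/7))*(exp(4*I*pi/7))
so (chi_6 * chi_5) takes values
  {0} -> 1, {1} -> exp(-6*I*pi/7), {2} -> exp(2*I*pi/7), {3} -> exp(-4*I*pi/7), {4} -> exp(4*I*pi/7), {5} -> exp(-2*I*pi/7), {6} -> exp(6*I*pi/7).
Now take the inner product of this character with each irreducible chi from the table, <chi_6*chi_5, chi> = (1/7) sum_C |C| (chi_6*chi_5)(C) conj(chi(C)):
  <chi_6*chi_5, chi_0> = (1/7)[1*(1)*conj(1) + 1*(exp(-6*I*pi/7))*conj(1) + 1*(exp(2*I*pi/7))*conj(1) + 1*(exp(-4*I*pi/7))*conj(1) + 1*(exp(4*I*pi/7))*conj(1) + 1*(exp(-2*I*pi/7))*conj(1) + 1*(exp(6*I*pi/7))*conj(1)]
      = (1/7)[(1) + (exp(-6*I*pi/7)) + (exp(2*I*pi/7)) + (exp(-4*I*pi/7)) + (exp(4*I*pi/7)) + (exp(-2*I*pi/7)) + (exp(6*I*pi/7))] = 0/7 = 0
  <chi_6*chi_5, chi_1> = (1/7)[1*(1)*conj(1) + 1*(exp(-6*I*pi/7))*conj(exp(2*I*pi/7)) + 1*(exp(2*I*pi/7))*conj(exp(4*I*pi/7)) + 1*(exp(-4*I*pi/7))*conj(exp(6*I*pi/7)) + 1*(exp(4*I*pi/7))*conj(exp(-6*I*pi/7)) + 1*(exp(-2*I*pi/7))*conj(exp(-4*I*pi/7)) + 1*(exp(6*I*pi/7))*conj(exp(-2*I*pi/7))]
      = (1/7)[(1) + (exp(6*I*pi/7)) + (exp(-2*I*pi/7)) + (exp(4*I*pi/7)) + (exp(-4*I*pi/7)) + (exp(2*I*pi/7)) + (exp(-6*I*pi/7))] = 0/7 = 0
  <chi_6*chi_5, chi_2> = (1/7)[1*(1)*conj(1) + 1*(exp(-6*I*pi/7))*conj(exp(4*I*pi/7)) + 1*(exp(2*I*pi/7))*conj(exp(-6*I*pi/7)) + 1*(exp(-4*I*pi/7))*conj(exp(-2*I*pi/7)) + 1*(exp(4*I*pi/7))*conj(exp(2*I*pi/7)) + 1*(exp(-2*I*pi/7))*conj(exp(6*I*pi/7)) + 1*(exp(6*I*pi/7))*conj(exp(-4*I*pi/7))]
      = (1/7)[(1) + (exp(4*I*pi/7)) + (exp(-6*I*pi/7)) + (exp(-2*I*pi/7)) + (exp(2*I*pi/7)) + (exp(6*I*pi/7)) + (exp(-4*I*pi/7))] = 0/7 = 0
  <chi_6*chi_5, chi_3> = (1/7)[1*(1)*conj(1) + 1*(exp(-6*I*pi/7))*conj(exp(6*I*pi/7)) + 1*(exp(2*I*pi/7))*conj(exp(-2*I*pi/7)) + 1*(exp(-4*I*pi/7))*conj(exp(4*I*pi/7)) + 1*(exp(4*I*pi/7))*conj(exp(-4*I*pi/7)) + 1*(exp(-2*I*pi/7))*conj(exp(2*I*pi/7)) + 1*(exp(6*I*pi/7))*conj(exp(-6*I*pi/7))]
      = (1/7)[(1) + (exp(2*I*pi/7)) + (exp(4*I*pi/7)) + (exp(6*I*pi/7)) + (exp(-6*I*pi/7)) + (exp(-4*I*pi/7)) + (exp(-2*I*pi/7))] = 0/7 = 0
  <chi_6*chi_5, chi_4> = (1/7)[1*(1)*conj(1) + 1*(exp(-6*I*pi/7))*conj(exp(-6*I*pi/7)) + 1*(exp(2*I*pi/7))*conj(exp(2*I*pi/7)) + 1*(exp(-4*I*pi/7))*conj(exp(-4*I*pi/7)) + 1*(exp(4*I*pi/7))*conj(exp(4*I*pi/7)) + 1*(exp(-2*I*pi/7))*conj(exp(-2*I*pi/7)) + 1*(exp(6*I*pi/7))*conj(exp(6*I*pi/7))]
      = (1/7)[(1) + (1) + (1) + (1) + (1) + (1) + (1)] = 7/7 = 1
  <chi_6*chi_5, chi_5> = (1/7)[1*(1)*conj(1) + 1*(exp(-6*I*pi/7))*conj(exp(-4*I*pi/7)) + 1*(exp(2*I*pi/7))*conj(exp(6*I*pi/7)) + 1*(exp(-4*I*pi/7))*conj(exp(2*I*pi/7)) + 1*(exp(4*I*pi/7))*conj(exp(-2*I*pi/7)) + 1*(exp(-2*I*pi/7))*conj(exp(-6*I*pi/7)) + 1*(exp(6*I*pi/7))*conj(exp(4*I*pi/7))]
      = (1/7)[(1) + (exp(-2*I*pi/7)) + (exp(-4*I*pi/7)) + (exp(-6*I*pi/7)) + (exp(6*I*pi/7)) + (exp(4*I*pi/7)) + (exp(2*I*pi/7))] = 0/7 = 0
  <chi_6*chi_5, chi_6> = (1/7)[1*(1)*conj(1) + 1*(exp(-6*I*pi/7))*conj(exp(-2*I*pi/7)) + 1*(exp(2*I*pi/7))*conj(exp(-4*I*pi/7)) + 1*(exp(-4*I*pi/7))*conj(exp(-6*I*pi/7)) + 1*(exp(4*I*pi/7))*conj(exp(6*I*pi/7)) + 1*(exp(-2*I*pi/7))*conj(exp(4*I*pi/7)) + 1*(exp(6*I*pi/7))*conj(exp(2*I*pi/7))]
      = (1/7)[(1) + (exp(-4*I*pi/7)) + (exp(6*I*pi/7)) + (exp(2*I*pi/7)) + (exp(-2*I*pi/7)) + (exp(-6*I*pi/7)) + (exp(4*I*pi/7))] = 0/7 = 0
(Exp terms are combined using exp(i*s)*conj(exp(i*t)) = exp(i*(s-t)), and sums of them are collapsed using the identity that for every m > 1 the m distinct m-th roots of unity sum to 0, e.g. 1 + exp(2*I*pi/3) + exp(-2*I*pi/3) = 0.)
Hence the multiplicities are chi_4: 1. Dimension check: dim(chi_6)*dim(chi_5) = 1*1 = 1 and sum (mult * dim) = 1*1 = 1.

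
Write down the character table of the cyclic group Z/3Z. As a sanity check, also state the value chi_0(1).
Character table of Z/3Z (irreps indexed chi_0,...,chi_2 with chi_k(m) = zeta_3^(k*m), zeta_3 = exp(2*pi*i/3)):
  irrep \ class  {0} (size 1)  {1} (size 1)    {2} (size 1)  
  chi_0          1             1               1             
  chi_1          1             exp(2*I*pi/3)   exp(-2*I*pi/3)
  chi_2          1             exp(-2*I*pi/3)  exp(2*I*pi/3) 

Spot check: chi_0(1) = zeta_3^(0*1) = zeta_3^0 = 1.

Justification: Z/3Z is abelian, so all 3 irreducible complex representations are 1-dimensional. They are given by chi_k(m) = zeta_3^(k*m) for k = 0,...,2. Row orthogonality: sum_m chi_k(m) conj(chi_l(m)) = 3 * [k = l].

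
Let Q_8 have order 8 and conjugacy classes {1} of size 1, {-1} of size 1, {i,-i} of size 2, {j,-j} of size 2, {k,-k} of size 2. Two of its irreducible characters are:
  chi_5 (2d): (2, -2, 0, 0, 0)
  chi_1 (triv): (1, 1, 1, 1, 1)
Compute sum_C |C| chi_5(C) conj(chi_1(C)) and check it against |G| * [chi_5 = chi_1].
Sum = 0; so <chi_5, chi_1> = 0 (distinct irreducibles are orthogonal).

Explanation: Compute term by term over conjugacy classes (|C| * chi_5(C) * conj(chi_1(C))):
  1*(2)*conj(1) + 1*(-2)*conj(1) + 2*(0)*conj(1) + 2*(0)*conj(1) + 2*(0)*conj(1)
  = (2) + (-2) + (0) + (0) + (0)
  = 0.
Dividing by |G| = 8 gives 0/8 = 0, matching the row-orthogonality relation <chi_5, chi_1> = [chi_5 = chi_1].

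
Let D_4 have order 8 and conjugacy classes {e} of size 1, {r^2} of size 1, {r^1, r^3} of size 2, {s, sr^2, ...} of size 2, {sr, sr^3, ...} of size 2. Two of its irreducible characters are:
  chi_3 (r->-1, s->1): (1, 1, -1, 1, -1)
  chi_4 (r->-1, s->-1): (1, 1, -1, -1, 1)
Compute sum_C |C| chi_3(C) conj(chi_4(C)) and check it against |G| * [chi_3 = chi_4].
Sum = 0; so <chi_3, chi_4> = 0 (distinct irreducibles are orthogonal).

Derivation: Compute term by term over conjugacy classes (|C| * chi_3(C) * conj(chi_4(C))):
  1*(1)*conj(1) + 1*(1)*conj(1) + 2*(-1)*conj(-1) + 2*(1)*conj(-1) + 2*(-1)*conj(1)
  = (1) + (1) + (2) + (-2) + (-2)
  = 0.
Dividing by |G| = 8 gives 0/8 = 0, matching the row-orthogonality relation <chi_3, chi_4> = [chi_3 = chi_4].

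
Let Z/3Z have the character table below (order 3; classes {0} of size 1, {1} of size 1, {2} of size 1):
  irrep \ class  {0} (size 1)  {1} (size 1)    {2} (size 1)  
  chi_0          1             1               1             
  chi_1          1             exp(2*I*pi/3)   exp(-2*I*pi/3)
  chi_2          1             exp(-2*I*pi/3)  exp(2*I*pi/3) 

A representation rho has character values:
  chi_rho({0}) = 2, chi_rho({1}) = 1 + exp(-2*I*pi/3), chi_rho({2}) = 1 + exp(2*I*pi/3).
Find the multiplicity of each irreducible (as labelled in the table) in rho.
Multiplicities: chi_0: 1, chi_1: 0, chi_2: 1.

Derivation: Use <chi_rho, chi> = (1/|G|) sum_C |C| * chi_rho(C) * conj(chi(C)) with |G| = 3 for each irreducible chi in the table:
  <chi_rho, chi_0> = (1/3)[1*(2)*conj(1) + 1*(1 + exp(-2*I*pi/3))*conj(1) + 1*(1 + exp(2*I*pi/3))*conj(1)]
      = (1/3)[(2) + (1 + exp(-2*I*pi/3)) + (1 + exp(2*I*pi/3))] = 3/3 = 1
  <chi_rho, chi_1> = (1/3)[1*(2)*conj(1) + 1*(1 + exp(-2*I*pi/3))*conj(exp(2*I*pi/3)) + 1*(1 + exp(2*I*pi/3))*conj(exp(-2*I*pi/3))]
      = (1/3)[(2) + (-1) + (-1)] = 0/3 = 0
  <chi_rho, chi_2> = (1/3)[1*(2)*conj(1) + 1*(1 + exp(-2*I*pi/3))*conj(exp(-2*I*pi/3)) + 1*(1 + exp(2*I*pi/3))*conj(exp(2*I*pi/3))]
      = (1/3)[(2) + (1 + exp(2*I*pi/3)) + (1 + exp(-2*I*pi/3))] = 3/3 = 1
(Exp terms are combined using exp(i*s)*conj(exp(i*t)) = exp(i*(s-t)), and sums of them are collapsed using the identity that for every m > 1 the m distinct m-th roots of unity sum to 0, e.g. 1 + exp(2*I*pi/3) + exp(-2*I*pi/3) = 0.)
Dimension check: dim(rho) = sum (mult * dim) = 1*1 + 0*1 + 1*1 = 2 = chi_rho(e) = 2.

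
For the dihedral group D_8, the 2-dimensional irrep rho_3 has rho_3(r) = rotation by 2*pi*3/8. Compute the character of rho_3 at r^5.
chi_{rho_3}(r^5) = 2*cos(2*pi*3*5/8) = sqrt(2)

Reasoning: rho_3(r^5) is rotation by angle 2*pi*3*5/8, whose trace is 2*cos(2*pi*3*5/8) = sqrt(2).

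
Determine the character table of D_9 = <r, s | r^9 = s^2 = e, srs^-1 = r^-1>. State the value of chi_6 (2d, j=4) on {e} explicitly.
Conjugacy classes: {e} of size 1, {r^1, r^8} of size 2, {r^2, r^7} of size 2, {r^3, r^6} of size 2, {r^4, r^5} of size 2, {s, sr, ..., sr^8} of size 9.
Character table:
  irrep \ class              {e} (size 1)  {r^1, r^8} (size 2)  {r^2, r^7} (size 2)  {r^3, r^6} (size 2)  {r^4, r^5} (size 2)  {s, sr, ..., sr^8} (size 9)
  chi_1 (triv)               1             1                    1                    1                    1                    1                          
  chi_2 (sign: r->1, s->-1)  1             1                    1                    1                    1                    -1                         
  chi_3 (2d, j=1)            2             2*cos(2*pi/9)        2*cos(4*pi/9)        -1                   -2*cos(pi/9)         0                          
  chi_4 (2d, j=2)            2             2*cos(4*pi/9)        -2*cos(pi/9)         -1                   2*cos(2*pi/9)        0                          
  chi_5 (2d, j=3)            2             -1                   -1                   2                    -1                   0                          
  chi_6 (2d, j=4)            2             -2*cos(pi/9)         2*cos(2*pi/9)        -1                   2*cos(4*pi/9)        0                          

Spot check: chi_6 (2d, j=4) on {e} = 2.

Solution. D_9 has order 2*9 = 18 with 6 conjugacy classes, hence 6 irreducibles. Sum of squared dims 1 + 1 + 4 + 4 + 4 + 4 = 18 = |G|. Linear characters come from the abelianisation; the 2-dimensional irreps have character r^k -> 2*cos(2*pi*j*k/9), reflections -> 0.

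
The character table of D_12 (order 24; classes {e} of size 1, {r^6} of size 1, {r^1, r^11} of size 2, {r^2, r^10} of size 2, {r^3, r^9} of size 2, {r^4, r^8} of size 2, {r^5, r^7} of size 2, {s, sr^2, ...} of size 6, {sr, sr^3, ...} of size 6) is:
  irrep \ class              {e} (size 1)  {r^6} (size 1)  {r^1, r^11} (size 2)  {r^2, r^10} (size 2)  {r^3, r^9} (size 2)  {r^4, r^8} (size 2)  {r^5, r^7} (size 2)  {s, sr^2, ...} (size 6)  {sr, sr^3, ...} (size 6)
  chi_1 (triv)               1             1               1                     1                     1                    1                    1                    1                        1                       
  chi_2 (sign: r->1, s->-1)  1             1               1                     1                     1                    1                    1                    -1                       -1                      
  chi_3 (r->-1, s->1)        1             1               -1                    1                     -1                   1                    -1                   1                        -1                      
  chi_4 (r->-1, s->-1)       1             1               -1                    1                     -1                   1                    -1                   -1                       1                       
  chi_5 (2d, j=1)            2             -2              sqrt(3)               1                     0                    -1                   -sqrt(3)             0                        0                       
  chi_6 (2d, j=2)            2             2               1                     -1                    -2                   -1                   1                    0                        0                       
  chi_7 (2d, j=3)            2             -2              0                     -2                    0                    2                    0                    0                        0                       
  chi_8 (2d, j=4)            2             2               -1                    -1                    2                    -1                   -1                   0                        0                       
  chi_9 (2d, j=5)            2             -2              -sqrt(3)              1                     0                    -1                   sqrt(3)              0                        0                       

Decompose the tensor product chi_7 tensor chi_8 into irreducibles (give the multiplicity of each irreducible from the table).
chi_7 tensor chi_8 = chi_5 + chi_9 (all other irreducibles have multiplicity 0).

Solution. The character of a tensor product is the pointwise product (chi_7 * chi_8)(C) = chi_7(C) * chi_8(C):
  {e}: (2)*(2), {r^6}: (-2)*(2), {r^1, r^11}: (0)*(-1), {r^2, r^10}: (-2)*(-1), {r^3, r^9}: (0)*(2), {r^4, r^8}: (2)*(-1), {r^5, r^7}: (0)*(-1), {s, sr^2, ...}: (0)*(0), {sr, sr^3, ...}: (0)*(0)
so (chi_7 * chi_8) takes values
  {e} -> 4, {r^6} -> -4, {r^1, r^11} -> 0, {r^2, r^10} -> 2, {r^3, r^9} -> 0, {r^4, r^8} -> -2, {r^5, r^7} -> 0, {s, sr^2, ...} -> 0, {sr, sr^3, ...} -> 0.
Now take the inner product of this character with each irreducible chi from the table, <chi_7*chi_8, chi> = (1/24) sum_C |C| (chi_7*chi_8)(C) conj(chi(C)):
  <chi_7*chi_8, chi_1> = (1/24)[1*(4)*conj(1) + 1*(-4)*conj(1) + 2*(0)*conj(1) + 2*(2)*conj(1) + 2*(0)*conj(1) + 2*(-2)*conj(1) + 2*(0)*conj(1) + 6*(0)*conj(1) + 6*(0)*conj(1)]
      = (1/24)[(4) + (-4) + (0) + (4) + (0) + (-4) + (0) + (0) + (0)] = 0/24 = 0
  <chi_7*chi_8, chi_2> = (1/24)[1*(4)*conj(1) + 1*(-4)*conj(1) + 2*(0)*conj(1) + 2*(2)*conj(1) + 2*(0)*conj(1) + 2*(-2)*conj(1) + 2*(0)*conj(1) + 6*(0)*conj(-1) + 6*(0)*conj(-1)]
      = (1/24)[(4) + (-4) + (0) + (4) + (0) + (-4) + (0) + (0) + (0)] = 0/24 = 0
  <chi_7*chi_8, chi_3> = (1/24)[1*(4)*conj(1) + 1*(-4)*conj(1) + 2*(0)*conj(-1) + 2*(2)*conj(1) + 2*(0)*conj(-1) + 2*(-2)*conj(1) + 2*(0)*conj(-1) + 6*(0)*conj(1) + 6*(0)*conj(-1)]
      = (1/24)[(4) + (-4) + (0) + (4) + (0) + (-4) + (0) + (0) + (0)] = 0/24 = 0
  <chi_7*chi_8, chi_4> = (1/24)[1*(4)*conj(1) + 1*(-4)*conj(1) + 2*(0)*conj(-1) + 2*(2)*conj(1) + 2*(0)*conj(-1) + 2*(-2)*conj(1) + 2*(0)*conj(-1) + 6*(0)*conj(-1) + 6*(0)*conj(1)]
      = (1/24)[(4) + (-4) + (0) + (4) + (0) + (-4) + (0) + (0) + (0)] = 0/24 = 0
  <chi_7*chi_8, chi_5> = (1/24)[1*(4)*conj(2) + 1*(-4)*conj(-2) + 2*(0)*conj(sqrt(3)) + 2*(2)*conj(1) + 2*(0)*conj(0) + 2*(-2)*conj(-1) + 2*(0)*conj(-sqrt(3)) + 6*(0)*conj(0) + 6*(0)*conj(0)]
      = (1/24)[(8) + (8) + (0) + (4) + (0) + (4) + (0) + (0) + (0)] = 24/24 = 1
  <chi_7*chi_8, chi_6> = (1/24)[1*(4)*conj(2) + 1*(-4)*conj(2) + 2*(0)*conj(1) + 2*(2)*conj(-1) + 2*(0)*conj(-2) + 2*(-2)*conj(-1) + 2*(0)*conj(1) + 6*(0)*conj(0) + 6*(0)*conj(0)]
      = (1/24)[(8) + (-8) + (0) + (-4) + (0) + (4) + (0) + (0) + (0)] = 0/24 = 0
  <chi_7*chi_8, chi_7> = (1/24)[1*(4)*conj(2) + 1*(-4)*conj(-2) + 2*(0)*conj(0) + 2*(2)*conj(-2) + 2*(0)*conj(0) + 2*(-2)*conj(2) + 2*(0)*conj(0) + 6*(0)*conj(0) + 6*(0)*conj(0)]
      = (1/24)[(8) + (8) + (0) + (-8) + (0) + (-8) + (0) + (0) + (0)] = 0/24 = 0
  <chi_7*chi_8, chi_8> = (1/24)[1*(4)*conj(2) + 1*(-4)*conj(2) + 2*(0)*conj(-1) + 2*(2)*conj(-1) + 2*(0)*conj(2) + 2*(-2)*conj(-1) + 2*(0)*conj(-1) + 6*(0)*conj(0) + 6*(0)*conj(0)]
      = (1/24)[(8) + (-8) + (0) + (-4) + (0) + (4) + (0) + (0) + (0)] = 0/24 = 0
  <chi_7*chi_8, chi_9> = (1/24)[1*(4)*conj(2) + 1*(-4)*conj(-2) + 2*(0)*conj(-sqrt(3)) + 2*(2)*conj(1) + 2*(0)*conj(0) + 2*(-2)*conj(-1) + 2*(0)*conj(sqrt(3)) + 6*(0)*conj(0) + 6*(0)*conj(0)]
      = (1/24)[(8) + (8) + (0) + (4) + (0) + (4) + (0) + (0) + (0)] = 24/24 = 1
Hence the multiplicities are chi_5: 1, chi_9: 1. Dimension check: dim(chi_7)*dim(chi_8) = 2*2 = 4 and sum (mult * dim) = 1*2 + 1*2 = 4.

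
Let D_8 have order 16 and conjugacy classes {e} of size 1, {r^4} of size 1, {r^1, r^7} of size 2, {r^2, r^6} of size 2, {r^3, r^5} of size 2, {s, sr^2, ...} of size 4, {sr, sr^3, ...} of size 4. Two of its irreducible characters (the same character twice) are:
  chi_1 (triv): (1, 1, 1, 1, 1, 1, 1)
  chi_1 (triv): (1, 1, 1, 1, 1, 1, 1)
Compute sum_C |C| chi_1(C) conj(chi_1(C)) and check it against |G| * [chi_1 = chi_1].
Sum = 16 = |G| = 16; so <chi_1, chi_1> = 1 (norm-1 confirms irreducibility).

Why: Compute term by term over conjugacy classes (|C| * chi_1(C) * conj(chi_1(C))):
  1*(1)*conj(1) + 1*(1)*conj(1) + 2*(1)*conj(1) + 2*(1)*conj(1) + 2*(1)*conj(1) + 4*(1)*conj(1) + 4*(1)*conj(1)
  = (1) + (1) + (2) + (2) + (2) + (4) + (4)
  = 16.
Dividing by |G| = 16 gives 16/16 = 1, matching the row-orthogonality relation <chi_1, chi_1> = [chi_1 = chi_1].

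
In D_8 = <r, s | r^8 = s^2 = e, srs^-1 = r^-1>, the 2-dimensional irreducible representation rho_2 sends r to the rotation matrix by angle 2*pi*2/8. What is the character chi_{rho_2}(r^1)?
chi_{rho_2}(r^1) = 2*cos(2*pi*2*1/8) = 0

Why: rho_2(r^1) is rotation by angle 2*pi*2*1/8, whose trace is 2*cos(2*pi*2*1/8) = 0.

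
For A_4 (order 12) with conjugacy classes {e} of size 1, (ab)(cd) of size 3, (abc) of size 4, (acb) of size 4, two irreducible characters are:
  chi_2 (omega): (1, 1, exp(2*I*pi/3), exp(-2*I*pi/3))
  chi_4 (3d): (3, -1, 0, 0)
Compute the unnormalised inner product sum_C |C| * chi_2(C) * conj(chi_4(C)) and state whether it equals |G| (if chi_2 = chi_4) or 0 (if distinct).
Sum = 0; so <chi_2, chi_4> = 0 (distinct irreducibles are orthogonal).

Derivation: Compute term by term over conjugacy classes (|C| * chi_2(C) * conj(chi_4(C))):
  1*(1)*conj(3) + 3*(1)*conj(-1) + 4*(exp(2*I*pi/3))*conj(0) + 4*(exp(-2*I*pi/3))*conj(0)
  = (3) + (-3) + (0) + (0)
  = 0.
(Exp terms are combined using exp(i*s)*conj(exp(i*t)) = exp(i*(s-t)), and sums of them are collapsed using the identity that for every m > 1 the m distinct m-th roots of unity sum to 0, e.g. 1 + exp(2*I*pi/3) + exp(-2*I*pi/3) = 0.)
Dividing by |G| = 12 gives 0/12 = 0, matching the row-orthogonality relation <chi_2, chi_4> = [chi_2 = chi_4].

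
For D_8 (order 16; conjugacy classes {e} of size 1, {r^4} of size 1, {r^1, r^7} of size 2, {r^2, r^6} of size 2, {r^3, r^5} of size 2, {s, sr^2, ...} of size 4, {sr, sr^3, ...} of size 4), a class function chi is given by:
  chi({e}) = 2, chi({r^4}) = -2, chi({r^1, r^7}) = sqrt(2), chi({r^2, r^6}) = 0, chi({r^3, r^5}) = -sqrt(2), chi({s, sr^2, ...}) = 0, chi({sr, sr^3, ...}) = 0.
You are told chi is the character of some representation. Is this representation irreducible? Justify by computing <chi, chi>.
Irreducible: <chi, chi> = 1.

Derivation: <chi, chi> = (1/|G|) sum_C |C| * |chi(C)|^2 = (1/16)[1*|2|^2 + 1*|-2|^2 + 2*|sqrt(2)|^2 + 2*|0|^2 + 2*|-sqrt(2)|^2 + 4*|0|^2 + 4*|0|^2]
  = (1/16)[(4) + (4) + (4) + (0) + (4) + (0) + (0)] = 16/16 = 1.
A character is irreducible iff <chi, chi> = 1, so this representation is irreducible.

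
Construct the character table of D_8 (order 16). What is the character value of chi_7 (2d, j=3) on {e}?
Conjugacy classes: {e} of size 1, {r^4} of size 1, {r^1, r^7} of size 2, {r^2, r^6} of size 2, {r^3, r^5} of size 2, {s, sr^2, ...} of size 4, {sr, sr^3, ...} of size 4.
Character table:
  irrep \ class              {e} (size 1)  {r^4} (size 1)  {r^1, r^7} (size 2)  {r^2, r^6} (size 2)  {r^3, r^5} (size 2)  {s, sr^2, ...} (size 4)  {sr, sr^3, ...} (size 4)
  chi_1 (triv)               1             1               1                    1                    1                    1                        1                       
  chi_2 (sign: r->1, s->-1)  1             1               1                    1                    1                    -1                       -1                      
  chi_3 (r->-1, s->1)        1             1               -1                   1                    -1                   1                        -1                      
  chi_4 (r->-1, s->-1)       1             1               -1                   1                    -1                   -1                       1                       
  chi_5 (2d, j=1)            2             -2              sqrt(2)              0                    -sqrt(2)             0                        0                       
  chi_6 (2d, j=2)            2             2               0                    -2                   0                    0                        0                       
  chi_7 (2d, j=3)            2             -2              -sqrt(2)             0                    sqrt(2)              0                        0                       

Spot check: chi_7 (2d, j=3) on {e} = 2.

Derivation: D_8 has order 2*8 = 16 with 7 conjugacy classes, hence 7 irreducibles. Sum of squared dims 1 + 1 + 1 + 1 + 4 + 4 + 4 = 16 = |G|. Linear characters come from the abelianisation; the 2-dimensional irreps have character r^k -> 2*cos(2*pi*j*k/8), reflections -> 0.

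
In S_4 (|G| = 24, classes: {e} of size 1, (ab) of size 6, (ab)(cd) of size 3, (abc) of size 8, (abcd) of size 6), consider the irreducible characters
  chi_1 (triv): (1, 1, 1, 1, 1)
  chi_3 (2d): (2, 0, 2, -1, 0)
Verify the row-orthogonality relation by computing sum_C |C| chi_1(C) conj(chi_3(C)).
Sum = 0; so <chi_1, chi_3> = 0 (distinct irreducibles are orthogonal).

Details: Compute term by term over conjugacy classes (|C| * chi_1(C) * conj(chi_3(C))):
  1*(1)*conj(2) + 6*(1)*conj(0) + 3*(1)*conj(2) + 8*(1)*conj(-1) + 6*(1)*conj(0)
  = (2) + (0) + (6) + (-8) + (0)
  = 0.
Dividing by |G| = 24 gives 0/24 = 0, matching the row-orthogonality relation <chi_1, chi_3> = [chi_1 = chi_3].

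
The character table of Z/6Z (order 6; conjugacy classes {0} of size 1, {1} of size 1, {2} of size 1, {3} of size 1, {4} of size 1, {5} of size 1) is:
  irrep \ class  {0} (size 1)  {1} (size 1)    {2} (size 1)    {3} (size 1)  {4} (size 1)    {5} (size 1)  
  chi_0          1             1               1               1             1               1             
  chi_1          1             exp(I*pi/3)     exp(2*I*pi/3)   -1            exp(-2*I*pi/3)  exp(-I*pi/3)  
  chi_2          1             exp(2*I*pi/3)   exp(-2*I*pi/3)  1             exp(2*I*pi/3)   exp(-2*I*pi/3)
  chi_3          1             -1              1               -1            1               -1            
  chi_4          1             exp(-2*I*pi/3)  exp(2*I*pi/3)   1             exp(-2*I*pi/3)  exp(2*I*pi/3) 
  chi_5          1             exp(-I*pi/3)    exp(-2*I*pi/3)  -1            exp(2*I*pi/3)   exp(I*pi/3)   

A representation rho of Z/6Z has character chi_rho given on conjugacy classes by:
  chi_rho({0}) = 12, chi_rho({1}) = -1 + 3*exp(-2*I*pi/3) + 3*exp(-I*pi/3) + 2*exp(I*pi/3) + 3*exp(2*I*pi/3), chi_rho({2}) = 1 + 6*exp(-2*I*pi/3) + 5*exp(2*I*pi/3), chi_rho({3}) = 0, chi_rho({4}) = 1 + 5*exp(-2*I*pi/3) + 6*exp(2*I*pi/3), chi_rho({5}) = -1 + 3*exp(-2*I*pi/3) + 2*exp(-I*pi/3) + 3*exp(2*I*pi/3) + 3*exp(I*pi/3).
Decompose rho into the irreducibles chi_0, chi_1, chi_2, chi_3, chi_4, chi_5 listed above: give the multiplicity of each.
Multiplicities: chi_0: 0, chi_1: 2, chi_2: 3, chi_3: 1, chi_4: 3, chi_5: 3.

Derivation: Use <chi_rho, chi> = (1/|G|) sum_C |C| * chi_rho(C) * conj(chi(C)) with |G| = 6 for each irreducible chi in the table:
  <chi_rho, chi_0> = (1/6)[1*(12)*conj(1) + 1*(-1 + 3*exp(-2*I*pi/3) + 3*exp(-I*pi/3) + 2*exp(I*pi/3) + 3*exp(2*I*pi/3))*conj(1) + 1*(1 + 6*exp(-2*I*pi/3) + 5*exp(2*I*pi/3))*conj(1) + 1*(0)*conj(1) + 1*(1 + 5*exp(-2*I*pi/3) + 6*exp(2*I*pi/3))*conj(1) + 1*(-1 + 3*exp(-2*I*pi/3) + 2*exp(-I*pi/3) + 3*exp(2*I*pi/3) + 3*exp(I*pi/3))*conj(1)]
      = (1/6)[(12) + (-1 + 3*exp(-2*I*pi/3) + 3*exp(-I*pi/3) + 2*exp(I*pi/3) + 3*exp(2*I*pi/3)) + (1 + 6*exp(-2*I*pi/3) + 5*exp(2*I*pi/3)) + (0) + (1 + 5*exp(-2*I*pi/3) + 6*exp(2*I*pi/3)) + (-1 + 3*exp(-2*I*pi/3) + 2*exp(-I*pi/3) + 3*exp(2*I*pi/3) + 3*exp(I*pi/3))] = 0/6 = 0
  <chi_rho, chi_1> = (1/6)[1*(12)*conj(1) + 1*(-1 + 3*exp(-2*I*pi/3) + 3*exp(-I*pi/3) + 2*exp(I*pi/3) + 3*exp(2*I*pi/3))*conj(exp(I*pi/3)) + 1*(1 + 6*exp(-2*I*pi/3) + 5*exp(2*I*pi/3))*conj(exp(2*I*pi/3)) + 1*(0)*conj(-1) + 1*(1 + 5*exp(-2*I*pi/3) + 6*exp(2*I*pi/3))*conj(exp(-2*I*pi/3)) + 1*(-1 + 3*exp(-2*I*pi/3) + 2*exp(-I*pi/3) + 3*exp(2*I*pi/3) + 3*exp(I*pi/3))*conj(exp(-I*pi/3))]
      = (1/6)[(12) + (-1 + 3*exp(-2*I*pi/3) - exp(-I*pi/3) + 3*exp(I*pi/3)) + (5 + exp(-2*I*pi/3) + 6*exp(2*I*pi/3)) + (0) + (5 + 6*exp(-2*I*pi/3) + exp(2*I*pi/3)) + (-1 + 3*exp(-I*pi/3) - exp(I*pi/3) + 3*exp(2*I*pi/3))] = 12/6 = 2
  <chi_rho, chi_2> = (1/6)[1*(12)*conj(1) + 1*(-1 + 3*exp(-2*I*pi/3) + 3*exp(-I*pi/3) + 2*exp(I*pi/3) + 3*exp(2*I*pi/3))*conj(exp(2*I*pi/3)) + 1*(1 + 6*exp(-2*I*pi/3) + 5*exp(2*I*pi/3))*conj(exp(-2*I*pi/3)) + 1*(0)*conj(1) + 1*(1 + 5*exp(-2*I*pi/3) + 6*exp(2*I*pi/3))*conj(exp(2*I*pi/3)) + 1*(-1 + 3*exp(-2*I*pi/3) + 2*exp(-I*pi/3) + 3*exp(2*I*pi/3) + 3*exp(I*pi/3))*conj(exp(-2*I*pi/3))]
      = (1/6)[(12) + (2*exp(-I*pi/3) - exp(-2*I*pi/3) + 3*exp(2*I*pi/3)) + (6 + 5*exp(-2*I*pi/3) + exp(2*I*pi/3)) + (0) + (6 + exp(-2*I*pi/3) + 5*exp(2*I*pi/3)) + (3*exp(-2*I*pi/3) - exp(2*I*pi/3) + 2*exp(I*pi/3))] = 18/6 = 3
  <chi_rho, chi_3> = (1/6)[1*(12)*conj(1) + 1*(-1 + 3*exp(-2*I*pi/3) + 3*exp(-I*pi/3) + 2*exp(I*pi/3) + 3*exp(2*I*pi/3))*conj(-1) + 1*(1 + 6*exp(-2*I*pi/3) + 5*exp(2*I*pi/3))*conj(1) + 1*(0)*conj(-1) + 1*(1 + 5*exp(-2*I*pi/3) + 6*exp(2*I*pi/3))*conj(1) + 1*(-1 + 3*exp(-2*I*pi/3) + 2*exp(-I*pi/3) + 3*exp(2*I*pi/3) + 3*exp(I*pi/3))*conj(-1)]
      = (1/6)[(12) + (1 - 3*exp(2*I*pi/3) - 2*exp(I*pi/3) - 3*exp(-I*pi/3) - 3*exp(-2*I*pi/3)) + (1 + 6*exp(-2*I*pi/3) + 5*exp(2*I*pi/3)) + (0) + (1 + 5*exp(-2*I*pi/3) + 6*exp(2*I*pi/3)) + (1 - 3*exp(I*pi/3) - 3*exp(2*I*pi/3) - 2*exp(-I*pi/3) - 3*exp(-2*I*pi/3))] = 6/6 = 1
  <chi_rho, chi_4> = (1/6)[1*(12)*conj(1) + 1*(-1 + 3*exp(-2*I*pi/3) + 3*exp(-I*pi/3) + 2*exp(I*pi/3) + 3*exp(2*I*pi/3))*conj(exp(-2*I*pi/3)) + 1*(1 + 6*exp(-2*I*pi/3) + 5*exp(2*I*pi/3))*conj(exp(2*I*pi/3)) + 1*(0)*conj(1) + 1*(1 + 5*exp(-2*I*pi/3) + 6*exp(2*I*pi/3))*conj(exp(-2*I*pi/3)) + 1*(-1 + 3*exp(-2*I*pi/3) + 2*exp(-I*pi/3) + 3*exp(2*I*pi/3) + 3*exp(I*pi/3))*conj(exp(2*I*pi/3))]
      = (1/6)[(12) + (1 + 3*exp(-2*I*pi/3) - exp(2*I*pi/3) + 3*exp(I*pi/3)) + (5 + exp(-2*I*pi/3) + 6*exp(2*I*pi/3)) + (0) + (5 + 6*exp(-2*I*pi/3) + exp(2*I*pi/3)) + (1 + 3*exp(-I*pi/3) - exp(-2*I*pi/3) + 3*exp(2*I*pi/3))] = 18/6 = 3
  <chi_rho, chi_5> = (1/6)[1*(12)*conj(1) + 1*(-1 + 3*exp(-2*I*pi/3) + 3*exp(-I*pi/3) + 2*exp(I*pi/3) + 3*exp(2*I*pi/3))*conj(exp(-I*pi/3)) + 1*(1 + 6*exp(-2*I*pi/3) + 5*exp(2*I*pi/3))*conj(exp(-2*I*pi/3)) + 1*(0)*conj(-1) + 1*(1 + 5*exp(-2*I*pi/3) + 6*exp(2*I*pi/3))*conj(exp(2*I*pi/3)) + 1*(-1 + 3*exp(-2*I*pi/3) + 2*exp(-I*pi/3) + 3*exp(2*I*pi/3) + 3*exp(I*pi/3))*conj(exp(I*pi/3))]
      = (1/6)[(12) + (3*exp(-I*pi/3) - exp(I*pi/3) + 2*exp(2*I*pi/3)) + (6 + 5*exp(-2*I*pi/3) + exp(2*I*pi/3)) + (0) + (6 + exp(-2*I*pi/3) + 5*exp(2*I*pi/3)) + (2*exp(-2*I*pi/3) - exp(-I*pi/3) + 3*exp(I*pi/3))] = 18/6 = 3
(Exp terms are combined using exp(i*s)*conj(exp(i*t)) = exp(i*(s-t)), and sums of them are collapsed using the identity that for every m > 1 the m distinct m-th roots of unity sum to 0, e.g. 1 + exp(2*I*pi/3) + exp(-2*I*pi/3) = 0.)
Dimension check: dim(rho) = sum (mult * dim) = 0*1 + 2*1 + 3*1 + 1*1 + 3*1 + 3*1 = 12 = chi_rho(e) = 12.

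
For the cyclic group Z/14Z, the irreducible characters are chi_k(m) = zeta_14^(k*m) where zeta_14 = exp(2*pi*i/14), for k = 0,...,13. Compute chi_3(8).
chi_3(8) = zeta_14^24 = exp(-4*I*pi/7)

Proof sketch: chi_3(8) = zeta_14^(3*8) = zeta_14^24. Since zeta_14^14 = 1, this equals zeta_14^10 = exp(2*pi*i*10/14) = exp(-4*I*pi/7).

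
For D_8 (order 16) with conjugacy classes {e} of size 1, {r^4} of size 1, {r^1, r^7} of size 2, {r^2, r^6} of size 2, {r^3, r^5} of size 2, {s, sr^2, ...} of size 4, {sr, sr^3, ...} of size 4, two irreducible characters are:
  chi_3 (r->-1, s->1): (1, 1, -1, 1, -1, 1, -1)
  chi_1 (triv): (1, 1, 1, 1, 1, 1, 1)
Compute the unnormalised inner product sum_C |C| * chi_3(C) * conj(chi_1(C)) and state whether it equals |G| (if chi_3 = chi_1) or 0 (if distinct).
Sum = 0; so <chi_3, chi_1> = 0 (distinct irreducibles are orthogonal).

Justification: Compute term by term over conjugacy classes (|C| * chi_3(C) * conj(chi_1(C))):
  1*(1)*conj(1) + 1*(1)*conj(1) + 2*(-1)*conj(1) + 2*(1)*conj(1) + 2*(-1)*conj(1) + 4*(1)*conj(1) + 4*(-1)*conj(1)
  = (1) + (1) + (-2) + (2) + (-2) + (4) + (-4)
  = 0.
Dividing by |G| = 16 gives 0/16 = 0, matching the row-orthogonality relation <chi_3, chi_1> = [chi_3 = chi_1].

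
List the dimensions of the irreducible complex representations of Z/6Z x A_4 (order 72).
Dimensions: 1, 1, 1, 1, 1, 1, 1, 1, 1, 1, 1, 1, 1, 1, 1, 1, 1, 1, 3, 3, 3, 3, 3, 3

Why: There are 24 irreducibles (= number of conjugacy classes). Their dimensions d_i satisfy sum d_i^2 = |G| = 72: 1 + 1 + 1 + 1 + 1 + 1 + 1 + 1 + 1 + 1 + 1 + 1 + 1 + 1 + 1 + 1 + 1 + 1 + 9 + 9 + 9 + 9 + 9 + 9 = 72. (For the product with Z/6Z: each of the 6 1-dim characters of Z/6Z tensors with each irrep of A_4, giving 6 copies of each A_4-dimension.)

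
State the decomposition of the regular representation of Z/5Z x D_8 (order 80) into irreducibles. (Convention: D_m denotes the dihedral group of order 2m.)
Each irreducible V_i of dimension d_i appears with multiplicity d_i, i.e. rho_reg = (direct sum over all irreducibles V_i) d_i V_i. The irreducible dimensions for Z/5Z x D_8 are 1, 1, 1, 1, 1, 1, 1, 1, 1, 1, 1, 1, 1, 1, 1, 1, 1, 1, 1, 1, 2, 2, 2, 2, 2, 2, 2, 2, 2, 2, 2, 2, 2, 2, 2: 20 irreducibles of dimension 1, each with multiplicity 1; 15 irreducibles of dimension 2, each with multiplicity 2. Total dimension 20*1*1 + 15*2*2 = 80 = |G|.

Details: General theorem: in the regular representation of a finite group G, each irreducible appears with multiplicity equal to its dimension. Check: dim(rho_reg) = sum d_i^2 = 1 + 1 + 1 + 1 + 1 + 1 + 1 + 1 + 1 + 1 + 1 + 1 + 1 + 1 + 1 + 1 + 1 + 1 + 1 + 1 + 4 + 4 + 4 + 4 + 4 + 4 + 4 + 4 + 4 + 4 + 4 + 4 + 4 + 4 + 4 = 80 = |G|.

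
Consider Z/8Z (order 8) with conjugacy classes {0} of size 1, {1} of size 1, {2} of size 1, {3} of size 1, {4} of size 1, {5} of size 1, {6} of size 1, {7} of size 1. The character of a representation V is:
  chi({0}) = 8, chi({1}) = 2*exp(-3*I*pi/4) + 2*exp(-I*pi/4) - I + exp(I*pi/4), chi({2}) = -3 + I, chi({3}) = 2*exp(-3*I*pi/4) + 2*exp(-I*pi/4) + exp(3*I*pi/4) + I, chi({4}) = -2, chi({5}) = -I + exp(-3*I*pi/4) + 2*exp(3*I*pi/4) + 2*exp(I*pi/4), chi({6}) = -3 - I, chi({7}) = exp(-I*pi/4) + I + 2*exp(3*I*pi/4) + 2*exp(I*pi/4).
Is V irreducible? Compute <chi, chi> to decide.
Not irreducible (reducible): <chi, chi> = 14 > 1.

<chi, chi> = (1/|G|) sum_C |C| * |chi(C)|^2 = (1/8)[1*|8|^2 + 1*|2*exp(-3*I*pi/4) + 2*exp(-I*pi/4) - I + exp(I*pi/4)|^2 + 1*|-3 + I|^2 + 1*|2*exp(-3*I*pi/4) + 2*exp(-I*pi/4) + exp(3*I*pi/4) + I|^2 + 1*|-2|^2 + 1*|-I + exp(-3*I*pi/4) + 2*exp(3*I*pi/4) + 2*exp(I*pi/4)|^2 + 1*|-3 - I|^2 + 1*|exp(-I*pi/4) + I + 2*exp(3*I*pi/4) + 2*exp(I*pi/4)|^2]
  = (1/8)[(64) + (6 + 2*exp(-I*pi/4) - exp(3*I*pi/4) + exp(I*pi/4) - 2*exp(-3*I*pi/4)) + (10) + (6 - 2*exp(I*pi/4) + exp(-3*I*pi/4) - exp(-I*pi/4) + 2*exp(3*I*pi/4)) + (4) + (6 - 2*exp(I*pi/4) + exp(-3*I*pi/4) - exp(-I*pi/4) + 2*exp(3*I*pi/4)) + (10) + (6 + 2*exp(-I*pi/4) - exp(3*I*pi/4) + exp(I*pi/4) - 2*exp(-3*I*pi/4))] = 112/8 = 14.
(Exp terms are combined using exp(i*s)*conj(exp(i*t)) = exp(i*(s-t)), and sums of them are collapsed using the identity that for every m > 1 the m distinct m-th roots of unity sum to 0, e.g. 1 + exp(2*I*pi/3) + exp(-2*I*pi/3) = 0.)
A character is irreducible iff <chi, chi> = 1, so this representation is reducible.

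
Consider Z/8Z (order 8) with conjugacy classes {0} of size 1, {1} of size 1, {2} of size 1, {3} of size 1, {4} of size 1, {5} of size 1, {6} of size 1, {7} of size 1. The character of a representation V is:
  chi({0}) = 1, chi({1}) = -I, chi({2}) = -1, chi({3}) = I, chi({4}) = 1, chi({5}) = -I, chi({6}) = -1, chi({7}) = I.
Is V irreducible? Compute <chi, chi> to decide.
Irreducible: <chi, chi> = 1.

Details: <chi, chi> = (1/|G|) sum_C |C| * |chi(C)|^2 = (1/8)[1*|1|^2 + 1*|-I|^2 + 1*|-1|^2 + 1*|I|^2 + 1*|1|^2 + 1*|-I|^2 + 1*|-1|^2 + 1*|I|^2]
  = (1/8)[(1) + (1) + (1) + (1) + (1) + (1) + (1) + (1)] = 8/8 = 1.
(Exp terms are combined using exp(i*s)*conj(exp(i*t)) = exp(i*(s-t)), and sums of them are collapsed using the identity that for every m > 1 the m distinct m-th roots of unity sum to 0, e.g. 1 + exp(2*I*pi/3) + exp(-2*I*pi/3) = 0.)
A character is irreducible iff <chi, chi> = 1, so this representation is irreducible.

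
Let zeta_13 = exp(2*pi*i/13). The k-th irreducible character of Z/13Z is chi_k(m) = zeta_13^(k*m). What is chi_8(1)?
chi_8(1) = zeta_13^8 = exp(-10*I*pi/13)

Why: chi_8(1) = zeta_13^(8*1) = zeta_13^8. Since zeta_13^13 = 1, this equals zeta_13^8 = exp(2*pi*i*8/13) = exp(-10*I*pi/13).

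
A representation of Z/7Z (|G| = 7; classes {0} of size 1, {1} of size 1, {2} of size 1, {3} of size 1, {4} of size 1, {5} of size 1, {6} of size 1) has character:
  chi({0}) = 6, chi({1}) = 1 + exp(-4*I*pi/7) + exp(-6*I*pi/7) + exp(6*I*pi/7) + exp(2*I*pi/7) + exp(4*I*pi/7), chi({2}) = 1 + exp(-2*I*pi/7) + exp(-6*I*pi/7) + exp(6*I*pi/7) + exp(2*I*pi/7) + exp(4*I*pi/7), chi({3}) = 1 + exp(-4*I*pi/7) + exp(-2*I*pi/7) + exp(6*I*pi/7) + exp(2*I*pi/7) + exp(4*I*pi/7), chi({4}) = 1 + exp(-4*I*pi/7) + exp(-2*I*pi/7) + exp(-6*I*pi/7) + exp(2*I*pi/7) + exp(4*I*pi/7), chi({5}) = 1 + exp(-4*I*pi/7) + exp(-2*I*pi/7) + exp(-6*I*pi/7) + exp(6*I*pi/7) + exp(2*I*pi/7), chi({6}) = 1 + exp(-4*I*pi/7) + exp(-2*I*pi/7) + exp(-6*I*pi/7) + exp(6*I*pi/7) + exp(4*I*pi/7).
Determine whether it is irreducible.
Not irreducible (reducible): <chi, chi> = 6 > 1.

Reasoning: <chi, chi> = (1/|G|) sum_C |C| * |chi(C)|^2 = (1/7)[1*|6|^2 + 1*|1 + exp(-4*I*pi/7) + exp(-6*I*pi/7) + exp(6*I*pi/7) + exp(2*I*pi/7) + exp(4*I*pi/7)|^2 + 1*|1 + exp(-2*I*pi/7) + exp(-6*I*pi/7) + exp(6*I*pi/7) + exp(2*I*pi/7) + exp(4*I*pi/7)|^2 + 1*|1 + exp(-4*I*pi/7) + exp(-2*I*pi/7) + exp(6*I*pi/7) + exp(2*I*pi/7) + exp(4*I*pi/7)|^2 + 1*|1 + exp(-4*I*pi/7) + exp(-2*I*pi/7) + exp(-6*I*pi/7) + exp(2*I*pi/7) + exp(4*I*pi/7)|^2 + 1*|1 + exp(-4*I*pi/7) + exp(-2*I*pi/7) + exp(-6*I*pi/7) + exp(6*I*pi/7) + exp(2*I*pi/7)|^2 + 1*|1 + exp(-4*I*pi/7) + exp(-2*I*pi/7) + exp(-6*I*pi/7) + exp(6*I*pi/7) + exp(4*I*pi/7)|^2]
  = (1/7)[(36) + (1) + (1) + (1) + (1) + (1) + (1)] = 42/7 = 6.
(Exp terms are combined using exp(i*s)*conj(exp(i*t)) = exp(i*(s-t)), and sums of them are collapsed using the identity that for every m > 1 the m distinct m-th roots of unity sum to 0, e.g. 1 + exp(2*I*pi/3) + exp(-2*I*pi/3) = 0.)
A character is irreducible iff <chi, chi> = 1, so this representation is reducible.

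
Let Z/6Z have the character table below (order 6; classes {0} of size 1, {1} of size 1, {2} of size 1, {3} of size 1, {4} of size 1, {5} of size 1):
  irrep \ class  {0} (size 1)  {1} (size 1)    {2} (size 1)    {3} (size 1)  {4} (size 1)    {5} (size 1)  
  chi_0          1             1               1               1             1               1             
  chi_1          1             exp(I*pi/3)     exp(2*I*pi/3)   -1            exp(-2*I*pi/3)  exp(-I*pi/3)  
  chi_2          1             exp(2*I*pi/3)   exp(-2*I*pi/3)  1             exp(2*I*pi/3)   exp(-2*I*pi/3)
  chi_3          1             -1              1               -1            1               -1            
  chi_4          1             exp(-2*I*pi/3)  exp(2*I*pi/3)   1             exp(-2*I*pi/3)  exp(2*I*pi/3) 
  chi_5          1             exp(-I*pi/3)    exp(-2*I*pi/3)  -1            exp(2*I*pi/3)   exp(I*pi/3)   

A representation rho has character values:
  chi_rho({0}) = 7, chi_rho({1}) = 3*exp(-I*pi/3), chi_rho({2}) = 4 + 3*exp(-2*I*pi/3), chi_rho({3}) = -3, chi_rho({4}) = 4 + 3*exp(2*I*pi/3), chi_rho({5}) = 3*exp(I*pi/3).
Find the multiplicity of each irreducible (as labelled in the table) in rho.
Multiplicities: chi_0: 2, chi_1: 0, chi_2: 0, chi_3: 2, chi_4: 0, chi_5: 3.

Proof sketch: Use <chi_rho, chi> = (1/|G|) sum_C |C| * chi_rho(C) * conj(chi(C)) with |G| = 6 for each irreducible chi in the table:
  <chi_rho, chi_0> = (1/6)[1*(7)*conj(1) + 1*(3*exp(-I*pi/3))*conj(1) + 1*(4 + 3*exp(-2*I*pi/3))*conj(1) + 1*(-3)*conj(1) + 1*(4 + 3*exp(2*I*pi/3))*conj(1) + 1*(3*exp(I*pi/3))*conj(1)]
      = (1/6)[(7) + (3*exp(-I*pi/3)) + (4 + 3*exp(-2*I*pi/3)) + (-3) + (4 + 3*exp(2*I*pi/3)) + (3*exp(I*pi/3))] = 12/6 = 2
  <chi_rho, chi_1> = (1/6)[1*(7)*conj(1) + 1*(3*exp(-I*pi/3))*conj(exp(I*pi/3)) + 1*(4 + 3*exp(-2*I*pi/3))*conj(exp(2*I*pi/3)) + 1*(-3)*conj(-1) + 1*(4 + 3*exp(2*I*pi/3))*conj(exp(-2*I*pi/3)) + 1*(3*exp(I*pi/3))*conj(exp(-I*pi/3))]
      = (1/6)[(7) + (3*exp(-2*I*pi/3)) + (4*exp(-2*I*pi/3) + 3*exp(2*I*pi/3)) + (3) + (3*exp(-2*I*pi/3) + 4*exp(2*I*pi/3)) + (3*exp(2*I*pi/3))] = 0/6 = 0
  <chi_rho, chi_2> = (1/6)[1*(7)*conj(1) + 1*(3*exp(-I*pi/3))*conj(exp(2*I*pi/3)) + 1*(4 + 3*exp(-2*I*pi/3))*conj(exp(-2*I*pi/3)) + 1*(-3)*conj(1) + 1*(4 + 3*exp(2*I*pi/3))*conj(exp(2*I*pi/3)) + 1*(3*exp(I*pi/3))*conj(exp(-2*I*pi/3))]
      = (1/6)[(7) + (-3) + (3 + 4*exp(2*I*pi/3)) + (-3) + (3 + 4*exp(-2*I*pi/3)) + (-3)] = 0/6 = 0
  <chi_rho, chi_3> = (1/6)[1*(7)*conj(1) + 1*(3*exp(-I*pi/3))*conj(-1) + 1*(4 + 3*exp(-2*I*pi/3))*conj(1) + 1*(-3)*conj(-1) + 1*(4 + 3*exp(2*I*pi/3))*conj(1) + 1*(3*exp(I*pi/3))*conj(-1)]
      = (1/6)[(7) + (-3*exp(-I*pi/3)) + (4 + 3*exp(-2*I*pi/3)) + (3) + (4 + 3*exp(2*I*pi/3)) + (-3*exp(I*pi/3))] = 12/6 = 2
  <chi_rho, chi_4> = (1/6)[1*(7)*conj(1) + 1*(3*exp(-I*pi/3))*conj(exp(-2*I*pi/3)) + 1*(4 + 3*exp(-2*I*pi/3))*conj(exp(2*I*pi/3)) + 1*(-3)*conj(1) + 1*(4 + 3*exp(2*I*pi/3))*conj(exp(-2*I*pi/3)) + 1*(3*exp(I*pi/3))*conj(exp(2*I*pi/3))]
      = (1/6)[(7) + (3*exp(I*pi/3)) + (4*exp(-2*I*pi/3) + 3*exp(2*I*pi/3)) + (-3) + (3*exp(-2*I*pi/3) + 4*exp(2*I*pi/3)) + (3*exp(-I*pi/3))] = 0/6 = 0
  <chi_rho, chi_5> = (1/6)[1*(7)*conj(1) + 1*(3*exp(-I*pi/3))*conj(exp(-I*pi/3)) + 1*(4 + 3*exp(-2*I*pi/3))*conj(exp(-2*I*pi/3)) + 1*(-3)*conj(-1) + 1*(4 + 3*exp(2*I*pi/3))*conj(exp(2*I*pi/3)) + 1*(3*exp(I*pi/3))*conj(exp(I*pi/3))]
      = (1/6)[(7) + (3) + (3 + 4*exp(2*I*pi/3)) + (3) + (3 + 4*exp(-2*I*pi/3)) + (3)] = 18/6 = 3
(Exp terms are combined using exp(i*s)*conj(exp(i*t)) = exp(i*(s-t)), and sums of them are collapsed using the identity that for every m > 1 the m distinct m-th roots of unity sum to 0, e.g. 1 + exp(2*I*pi/3) + exp(-2*I*pi/3) = 0.)
Dimension check: dim(rho) = sum (mult * dim) = 2*1 + 0*1 + 0*1 + 2*1 + 0*1 + 3*1 = 7 = chi_rho(e) = 7.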